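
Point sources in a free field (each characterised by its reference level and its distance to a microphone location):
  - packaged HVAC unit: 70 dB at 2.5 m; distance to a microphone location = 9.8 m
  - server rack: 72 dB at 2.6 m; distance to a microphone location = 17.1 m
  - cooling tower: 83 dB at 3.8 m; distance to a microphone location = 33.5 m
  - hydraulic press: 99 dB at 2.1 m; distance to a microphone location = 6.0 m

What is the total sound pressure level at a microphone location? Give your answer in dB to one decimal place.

First find each source's level at the receiver (point-source: −20·log₁₀(r/r_ref)), then combine on an intensity basis.
packaged HVAC unit: 70 − 20·log₁₀(9.8/2.5) = 70 − 11.87 = 58.13 dB.
server rack: 72 − 20·log₁₀(17.1/2.6) = 72 − 16.36 = 55.64 dB.
cooling tower: 83 − 20·log₁₀(33.5/3.8) = 83 − 18.91 = 64.09 dB.
hydraulic press: 99 − 20·log₁₀(6.0/2.1) = 99 − 9.12 = 89.88 dB.
Σ 10^(L/10) = 9.766e+08 → L_total = 10·log₁₀(9.766e+08) = 89.90 dB.

89.9 dB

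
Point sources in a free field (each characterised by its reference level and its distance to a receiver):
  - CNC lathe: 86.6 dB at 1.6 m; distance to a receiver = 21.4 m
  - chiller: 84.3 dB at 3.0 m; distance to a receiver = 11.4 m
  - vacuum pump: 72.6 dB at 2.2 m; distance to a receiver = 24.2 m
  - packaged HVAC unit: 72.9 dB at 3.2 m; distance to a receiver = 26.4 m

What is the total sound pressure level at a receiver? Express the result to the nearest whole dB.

73 dB

Apply inverse-square spreading to bring every level to the receiver, then sum 10^(L/10).
CNC lathe: 86.6 − 20·log₁₀(21.4/1.6) = 86.6 − 22.53 = 64.07 dB.
chiller: 84.3 − 20·log₁₀(11.4/3.0) = 84.3 − 11.60 = 72.70 dB.
vacuum pump: 72.6 − 20·log₁₀(24.2/2.2) = 72.6 − 20.83 = 51.77 dB.
packaged HVAC unit: 72.9 − 20·log₁₀(26.4/3.2) = 72.9 − 18.33 = 54.57 dB.
Σ 10^(L/10) = 2.163e+07 → L_total = 10·log₁₀(2.163e+07) = 73.35 dB.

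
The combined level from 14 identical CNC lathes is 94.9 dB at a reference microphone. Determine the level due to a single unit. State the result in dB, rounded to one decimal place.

14 equal contributions raise the level by 10·log₁₀ 14 = 11.461 dB, so each unit alone gives 94.9 − 11.461.

83.4 dB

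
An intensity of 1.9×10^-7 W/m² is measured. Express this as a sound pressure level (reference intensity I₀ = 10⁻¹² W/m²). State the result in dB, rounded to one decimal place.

52.8 dB

L = 10·log₁₀(I/I₀) = 10·log₁₀(1.9×10^-7/10⁻¹²) = 10·log₁₀(1.9×10^5).
L = 10·(0.2788 + 5) = 52.79 dB.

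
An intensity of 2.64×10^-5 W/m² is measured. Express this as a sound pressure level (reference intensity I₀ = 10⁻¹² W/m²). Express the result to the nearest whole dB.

L = 10·log₁₀(I/I₀) = 10·log₁₀(2.64×10^-5/10⁻¹²) = 10·log₁₀(2.64×10^7).
L = 10·(0.4216 + 7) = 74.22 dB.

74 dB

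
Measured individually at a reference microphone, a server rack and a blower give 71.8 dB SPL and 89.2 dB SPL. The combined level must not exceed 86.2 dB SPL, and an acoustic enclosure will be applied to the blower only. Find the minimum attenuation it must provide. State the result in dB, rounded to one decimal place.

The untreated sources together contribute 10^(71.8/10) = 1.514e+07, i.e. 71.80 dB SPL.
To meet 86.2 dB SPL overall, the treated blower may contribute at most 10^(86.2/10) − 1.514e+07 = 4.017e+08, i.e. 86.04 dB SPL.
So the blower must be reduced from 89.2 to 86.04 dB SPL: IL = 3.16 dB.

3.2 dB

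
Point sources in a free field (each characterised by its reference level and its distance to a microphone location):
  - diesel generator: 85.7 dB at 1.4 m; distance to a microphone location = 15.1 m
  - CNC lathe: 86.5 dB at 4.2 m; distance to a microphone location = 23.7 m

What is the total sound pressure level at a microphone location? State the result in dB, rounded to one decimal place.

72.4 dB

Apply inverse-square spreading to bring every level to the receiver, then sum 10^(L/10).
diesel generator: 85.7 − 20·log₁₀(15.1/1.4) = 85.7 − 20.66 = 65.04 dB.
CNC lathe: 86.5 − 20·log₁₀(23.7/4.2) = 86.5 − 15.03 = 71.47 dB.
Σ 10^(L/10) = 1.722e+07 → L_total = 10·log₁₀(1.722e+07) = 72.36 dB.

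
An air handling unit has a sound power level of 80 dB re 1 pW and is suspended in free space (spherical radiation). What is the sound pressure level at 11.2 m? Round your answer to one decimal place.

Free-field spherical radiation: L_p = L_w − 10·log₁₀(4π·r²), r = 11.2 m.
4π·r² = 1576 m², 10·log₁₀ of that is 31.976 dB.
L_p = 80 − 31.976 = 48.02 dB.

48.0 dB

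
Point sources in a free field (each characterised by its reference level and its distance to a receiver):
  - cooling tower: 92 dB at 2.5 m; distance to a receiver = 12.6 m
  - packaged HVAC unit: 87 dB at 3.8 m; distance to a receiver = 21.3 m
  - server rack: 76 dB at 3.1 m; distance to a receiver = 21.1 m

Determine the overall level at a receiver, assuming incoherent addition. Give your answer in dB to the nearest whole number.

79 dB

Propagate each source to the receiver with L = L_ref − 20·log₁₀(r/r_ref), then add intensities.
cooling tower: 92 − 20·log₁₀(12.6/2.5) = 92 − 14.05 = 77.95 dB.
packaged HVAC unit: 87 − 20·log₁₀(21.3/3.8) = 87 − 14.97 = 72.03 dB.
server rack: 76 − 20·log₁₀(21.1/3.1) = 76 − 16.66 = 59.34 dB.
Σ 10^(L/10) = 7.920e+07 → L_total = 10·log₁₀(7.920e+07) = 78.99 dB.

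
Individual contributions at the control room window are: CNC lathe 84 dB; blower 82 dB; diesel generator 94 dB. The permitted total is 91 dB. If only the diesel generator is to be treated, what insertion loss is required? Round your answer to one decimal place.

4.7 dB

Everything except the diesel generator sums to 10^(84/10) + 10^(82/10) = 4.097e+08 in linear terms, 86.12 dB.
To meet 91 dB overall, the treated diesel generator may contribute at most 10^(91/10) − 4.097e+08 = 8.492e+08, i.e. 89.29 dB.
So the diesel generator must be reduced from 94 to 89.29 dB: IL = 4.71 dB.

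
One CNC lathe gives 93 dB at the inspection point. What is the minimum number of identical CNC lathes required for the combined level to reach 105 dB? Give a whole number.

16

N identical sources give L₁ + 10·log₁₀ N, so require 10·log₁₀ N ≥ 105 − 93 = 12.0 dB.
N ≥ 10^(12.0/10) = 15.849, so N = 16.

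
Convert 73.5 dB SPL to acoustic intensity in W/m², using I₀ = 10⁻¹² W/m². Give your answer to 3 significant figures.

2.24e-05 W/m²

I/I₀ = 10^(73.5/10) = 2.239e+07, so I = 2.239e+07 × 10⁻¹² W/m².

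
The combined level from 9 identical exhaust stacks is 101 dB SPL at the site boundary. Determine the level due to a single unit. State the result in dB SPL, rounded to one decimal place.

For N identical incoherent sources L_total = L₁ + 10·log₁₀ N, so L₁ = 101 − 10·log₁₀(9) = 101 − 9.542.

91.5 dB SPL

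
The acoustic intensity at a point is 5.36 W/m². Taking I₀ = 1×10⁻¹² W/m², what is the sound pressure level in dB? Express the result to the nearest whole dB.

127 dB

L = 10·log₁₀(I/I₀) = 10·log₁₀(5.36/10⁻¹²) = 10·log₁₀(5.36×10^12).
L = 10·(0.7292 + 12) = 127.29 dB.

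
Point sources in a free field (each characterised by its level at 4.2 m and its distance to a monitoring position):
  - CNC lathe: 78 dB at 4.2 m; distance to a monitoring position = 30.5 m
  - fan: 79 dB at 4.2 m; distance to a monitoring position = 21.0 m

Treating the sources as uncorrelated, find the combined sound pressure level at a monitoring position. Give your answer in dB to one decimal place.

66.4 dB

Propagate each source to the receiver with L = L_ref − 20·log₁₀(r/r_ref), then add intensities.
CNC lathe: 78 − 20·log₁₀(30.5/4.2) = 78 − 17.22 = 60.78 dB.
fan: 79 − 20·log₁₀(21.0/4.2) = 79 − 13.98 = 65.02 dB.
Σ 10^(L/10) = 4.374e+06 → L_total = 10·log₁₀(4.374e+06) = 66.41 dB.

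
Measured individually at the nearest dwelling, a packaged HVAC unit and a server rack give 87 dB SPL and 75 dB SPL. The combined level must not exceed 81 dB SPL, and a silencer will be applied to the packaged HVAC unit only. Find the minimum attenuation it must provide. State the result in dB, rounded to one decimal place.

7.3 dB

Everything except the packaged HVAC unit sums to 10^(75/10) = 3.162e+07 in linear terms, 75.00 dB SPL.
To meet 81 dB SPL overall, the treated packaged HVAC unit may contribute at most 10^(81/10) − 3.162e+07 = 9.427e+07, i.e. 79.74 dB SPL.
So the packaged HVAC unit must be reduced from 87 to 79.74 dB SPL: IL = 7.26 dB.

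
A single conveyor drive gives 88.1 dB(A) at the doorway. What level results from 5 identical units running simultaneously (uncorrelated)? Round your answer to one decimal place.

With 5 equal, uncorrelated contributions the intensity is 5× that of one unit, giving a rise of 10·log₁₀ 5.
L_total = 88.1 + 10·log₁₀(5) = 88.1 + 6.990 = 95.09 dB(A).

95.1 dB(A)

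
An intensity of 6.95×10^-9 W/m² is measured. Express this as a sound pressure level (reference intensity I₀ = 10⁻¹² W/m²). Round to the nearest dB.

Dividing by I₀ shifts the exponent by 12: I/I₀ = 6.95×10^3.
L = 10·(0.8420 + 3) = 38.42 dB.

38 dB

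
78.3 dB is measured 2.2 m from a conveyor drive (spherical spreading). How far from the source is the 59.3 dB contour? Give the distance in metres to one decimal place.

For a point source L₁ − L₂ = 20·log₁₀(r₂/r₁), so r₂ = r₁·10^((L₁−L₂)/20).
r₂ = 2.2·10^((78.3−59.3)/20) = 2.2·10^(19.0/20) = 19.61 m.

19.6 m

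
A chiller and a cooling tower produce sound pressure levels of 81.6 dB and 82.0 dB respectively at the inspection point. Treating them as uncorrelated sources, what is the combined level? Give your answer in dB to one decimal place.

84.8 dB

For uncorrelated sources the intensities add, so convert each level to linear form, sum, and take 10·log₁₀ of the total.
Σ 10^(L/10) = 10^(81.6/10) + 10^(82.0/10) = 3.030e+08.
L_total = 10·log₁₀(3.030e+08) = 84.81 dB.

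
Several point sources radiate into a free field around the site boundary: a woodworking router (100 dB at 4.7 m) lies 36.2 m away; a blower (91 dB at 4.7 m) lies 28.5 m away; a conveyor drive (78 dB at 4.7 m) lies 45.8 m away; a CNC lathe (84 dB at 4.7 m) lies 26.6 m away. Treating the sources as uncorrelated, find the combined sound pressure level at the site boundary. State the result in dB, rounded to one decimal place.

83.2 dB

Apply inverse-square spreading to bring every level to the receiver, then sum 10^(L/10).
woodworking router: 100 − 20·log₁₀(36.2/4.7) = 100 − 17.73 = 82.27 dB.
blower: 91 − 20·log₁₀(28.5/4.7) = 91 − 15.65 = 75.35 dB.
conveyor drive: 78 − 20·log₁₀(45.8/4.7) = 78 − 19.78 = 58.22 dB.
CNC lathe: 84 − 20·log₁₀(26.6/4.7) = 84 − 15.06 = 68.94 dB.
Σ 10^(L/10) = 2.113e+08 → L_total = 10·log₁₀(2.113e+08) = 83.25 dB.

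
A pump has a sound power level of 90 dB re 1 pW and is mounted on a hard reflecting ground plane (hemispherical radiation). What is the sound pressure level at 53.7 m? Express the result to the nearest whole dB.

The power spreads over a hemisphere of area 2π·r², so L_p = L_w − 10·log₁₀(2π·r²).
2π·r² = 1.812e+04 m², 10·log₁₀ of that is 42.581 dB.
L_p = 90 − 42.581 = 47.42 dB.

47 dB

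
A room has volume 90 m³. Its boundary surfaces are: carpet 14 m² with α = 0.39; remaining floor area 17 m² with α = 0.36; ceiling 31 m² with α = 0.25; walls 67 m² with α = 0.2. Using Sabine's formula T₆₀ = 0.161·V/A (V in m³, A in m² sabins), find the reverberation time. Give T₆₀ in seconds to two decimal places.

0.44 s

Total absorption A = 14·0.39 + 17·0.36 + 31·0.25 + 67·0.2 = 32.73 m² sabins.
T₆₀ = 0.161·V/A = 0.161·90/32.73 = 0.443 s.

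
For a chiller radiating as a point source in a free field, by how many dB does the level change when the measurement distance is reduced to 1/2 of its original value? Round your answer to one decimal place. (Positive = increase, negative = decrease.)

Point-source spreading: ΔL = −20·log₁₀(r₂/r₁).
ΔL = −20·log₁₀(0.5) = +6.02 dB.

+6.0 dB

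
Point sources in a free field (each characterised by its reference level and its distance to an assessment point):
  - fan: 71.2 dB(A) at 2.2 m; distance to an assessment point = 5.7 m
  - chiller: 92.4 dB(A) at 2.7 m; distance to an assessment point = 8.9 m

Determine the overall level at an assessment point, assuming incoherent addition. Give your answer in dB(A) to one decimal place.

82.1 dB(A)

Propagate each source to the receiver with L = L_ref − 20·log₁₀(r/r_ref), then add intensities.
fan: 71.2 − 20·log₁₀(5.7/2.2) = 71.2 − 8.27 = 62.93 dB(A).
chiller: 92.4 − 20·log₁₀(8.9/2.7) = 92.4 − 10.36 = 82.04 dB(A).
Σ 10^(L/10) = 1.619e+08 → L_total = 10·log₁₀(1.619e+08) = 82.09 dB(A).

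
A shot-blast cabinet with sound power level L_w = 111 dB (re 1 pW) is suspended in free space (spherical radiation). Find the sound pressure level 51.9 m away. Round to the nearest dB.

66 dB

Free-field spherical radiation: L_p = L_w − 10·log₁₀(4π·r²), r = 51.9 m.
4π·r² = 3.385e+04 m², 10·log₁₀ of that is 45.295 dB.
L_p = 111 − 45.295 = 65.70 dB.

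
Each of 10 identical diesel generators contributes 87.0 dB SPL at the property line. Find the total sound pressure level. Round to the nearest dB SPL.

97 dB SPL

With 10 equal, uncorrelated contributions the intensity is 10× that of one unit, giving a rise of 10·log₁₀ 10.
L_total = 87.0 + 10·log₁₀(10) = 87.0 + 10.000 = 97.00 dB SPL.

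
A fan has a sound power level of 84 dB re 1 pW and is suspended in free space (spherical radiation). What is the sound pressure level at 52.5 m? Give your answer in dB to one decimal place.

L_p = L_w − 10·log₁₀(4π·r²) with r = 52.5 m.
4π·r² = 3.464e+04 m², 10·log₁₀ of that is 45.395 dB.
L_p = 84 − 45.395 = 38.60 dB.

38.6 dB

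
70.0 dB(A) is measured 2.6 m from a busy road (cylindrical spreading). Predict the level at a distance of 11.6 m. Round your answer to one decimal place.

For a line source, L₂ = L₁ − 10·log₁₀(r₂/r₁).
L₂ = 70.0 − 10·log₁₀(11.6/2.6) = 70.0 − 6.495 = 63.51 dB(A).

63.5 dB(A)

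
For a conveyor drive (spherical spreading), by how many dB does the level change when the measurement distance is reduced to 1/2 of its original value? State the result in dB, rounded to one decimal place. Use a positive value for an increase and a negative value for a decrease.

A point source loses 6 dB per doubling of distance; generally ΔL = −20·log₁₀(r₂/r₁).
ΔL = −20·log₁₀(0.5) = +6.02 dB.

+6.0 dB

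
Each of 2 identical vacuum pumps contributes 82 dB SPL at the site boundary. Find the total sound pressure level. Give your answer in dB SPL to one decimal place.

N identical incoherent sources raise the level by 10·log₁₀ N.
L_total = 82 + 10·log₁₀(2) = 82 + 3.010 = 85.01 dB SPL.

85.0 dB SPL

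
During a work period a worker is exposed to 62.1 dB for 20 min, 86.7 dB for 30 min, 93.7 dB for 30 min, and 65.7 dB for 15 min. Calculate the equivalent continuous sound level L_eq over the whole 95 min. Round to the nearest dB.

The energy average is taken in the linear domain: L_eq = 10·log₁₀[(Σ tᵢ·10^(Lᵢ/10))/T], T = 95 min.
Σ tᵢ·10^(Lᵢ/10) = 20·10^(62.1/10) + 30·10^(86.7/10) + 30·10^(93.7/10) + 15·10^(65.7/10) = 8.445e+10.
L_eq = 10·log₁₀(8.445e+10/95) = 89.49 dB.

89 dB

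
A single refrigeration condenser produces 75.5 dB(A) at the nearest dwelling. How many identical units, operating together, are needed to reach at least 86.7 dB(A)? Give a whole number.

The shortfall is 86.7 − 75.5 = 11.2 dB, and N units add 10·log₁₀ N, so need 10·log₁₀ N ≥ 11.2.
N ≥ 10^(11.2/10) = 13.183, so N = 14.

14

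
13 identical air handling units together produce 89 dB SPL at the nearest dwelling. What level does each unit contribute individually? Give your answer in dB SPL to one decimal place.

13 equal contributions raise the level by 10·log₁₀ 13 = 11.139 dB, so each unit alone gives 89 − 11.139.

77.9 dB SPL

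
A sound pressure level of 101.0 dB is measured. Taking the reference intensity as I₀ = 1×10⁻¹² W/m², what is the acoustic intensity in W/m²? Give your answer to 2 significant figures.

0.013 W/m²

I/I₀ = 10^(101.0/10) = 1.259e+10, so I = 1.259e+10 × 10⁻¹² W/m².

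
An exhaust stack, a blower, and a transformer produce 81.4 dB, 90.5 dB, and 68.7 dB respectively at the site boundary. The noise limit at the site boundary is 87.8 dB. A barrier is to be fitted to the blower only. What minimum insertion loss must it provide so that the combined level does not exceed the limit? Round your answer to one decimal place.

Everything except the blower sums to 10^(81.4/10) + 10^(68.7/10) = 1.455e+08 in linear terms, 81.63 dB.
The limit corresponds to 10^(87.8/10) = 6.026e+08; subtracting the fixed part leaves 4.571e+08 for the blower, i.e. 86.60 dB.
Required insertion loss = 90.5 − 86.60 = 3.90 dB.

3.9 dB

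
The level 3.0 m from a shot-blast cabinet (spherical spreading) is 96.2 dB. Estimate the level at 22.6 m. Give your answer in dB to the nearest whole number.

Point-source attenuation: ΔL = 20·log₁₀(r₂/r₁) = 20·log₁₀(22.6/3.0) = 17.540 dB.
L₂ = 96.2 − 20·log₁₀(22.6/3.0) = 96.2 − 17.540 = 78.66 dB.

79 dB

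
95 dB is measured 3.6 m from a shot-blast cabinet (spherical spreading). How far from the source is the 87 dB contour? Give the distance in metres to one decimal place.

For a point source L₁ − L₂ = 20·log₁₀(r₂/r₁), so r₂ = r₁·10^((L₁−L₂)/20).
r₂ = 3.6·10^((95−87)/20) = 3.6·10^(8.0/20) = 9.04 m.

9.0 m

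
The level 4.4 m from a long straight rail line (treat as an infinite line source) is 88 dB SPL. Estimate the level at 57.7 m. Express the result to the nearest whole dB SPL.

For a line source, L₂ = L₁ − 10·log₁₀(r₂/r₁).
L₂ = 88 − 10·log₁₀(57.7/4.4) = 88 − 11.177 = 76.82 dB SPL.

77 dB SPL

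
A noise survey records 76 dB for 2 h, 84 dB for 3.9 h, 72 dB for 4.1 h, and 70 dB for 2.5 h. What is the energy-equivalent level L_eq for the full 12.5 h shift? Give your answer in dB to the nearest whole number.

The energy average is taken in the linear domain: L_eq = 10·log₁₀[(Σ tᵢ·10^(Lᵢ/10))/T], T = 12.5 h.
Σ tᵢ·10^(Lᵢ/10) = 2·10^(76/10) + 3.9·10^(84/10) + 4.1·10^(72/10) + 2.5·10^(70/10) = 1.149e+09.
L_eq = 10·log₁₀(1.149e+09/12.5) = 79.63 dB.

80 dB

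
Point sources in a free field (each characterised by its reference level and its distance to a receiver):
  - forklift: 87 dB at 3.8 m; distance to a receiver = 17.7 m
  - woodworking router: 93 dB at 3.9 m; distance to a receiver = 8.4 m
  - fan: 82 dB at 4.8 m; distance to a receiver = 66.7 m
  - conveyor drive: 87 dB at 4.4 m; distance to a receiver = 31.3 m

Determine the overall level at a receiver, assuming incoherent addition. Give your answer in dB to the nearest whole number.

87 dB

Propagate each source to the receiver with L = L_ref − 20·log₁₀(r/r_ref), then add intensities.
forklift: 87 − 20·log₁₀(17.7/3.8) = 87 − 13.36 = 73.64 dB.
woodworking router: 93 − 20·log₁₀(8.4/3.9) = 93 − 6.66 = 86.34 dB.
fan: 82 − 20·log₁₀(66.7/4.8) = 82 − 22.86 = 59.14 dB.
conveyor drive: 87 − 20·log₁₀(31.3/4.4) = 87 − 17.04 = 69.96 dB.
Σ 10^(L/10) = 4.639e+08 → L_total = 10·log₁₀(4.639e+08) = 86.66 dB.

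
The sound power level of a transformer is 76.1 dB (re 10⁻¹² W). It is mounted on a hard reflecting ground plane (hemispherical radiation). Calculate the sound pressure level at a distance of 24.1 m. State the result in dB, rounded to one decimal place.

40.5 dB

The power spreads over a hemisphere of area 2π·r², so L_p = L_w − 10·log₁₀(2π·r²).
2π·r² = 3649 m², 10·log₁₀ of that is 35.622 dB.
L_p = 76.1 − 35.622 = 40.48 dB.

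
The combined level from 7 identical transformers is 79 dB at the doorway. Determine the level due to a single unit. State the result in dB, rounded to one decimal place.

70.5 dB

Dividing the total intensity by 7 lowers the level by 10·log₁₀ 7 = 8.451 dB: L₁ = 79 − 8.451.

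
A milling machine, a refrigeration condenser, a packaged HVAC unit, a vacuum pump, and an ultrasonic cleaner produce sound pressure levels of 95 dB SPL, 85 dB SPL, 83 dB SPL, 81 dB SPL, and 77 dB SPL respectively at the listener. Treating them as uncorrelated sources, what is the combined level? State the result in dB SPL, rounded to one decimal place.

95.9 dB SPL

For uncorrelated sources the intensities add, so convert each level to linear form, sum, and take 10·log₁₀ of the total.
Σ 10^(L/10) = 10^(95/10) + 10^(85/10) + 10^(83/10) + 10^(81/10) + 10^(77/10) = 3.854e+09.
L_total = 10·log₁₀(3.854e+09) = 95.86 dB SPL.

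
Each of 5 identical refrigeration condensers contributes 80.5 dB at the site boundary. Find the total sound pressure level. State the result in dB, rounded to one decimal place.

With 5 equal, uncorrelated contributions the intensity is 5× that of one unit, giving a rise of 10·log₁₀ 5.
L_total = 80.5 + 10·log₁₀(5) = 80.5 + 6.990 = 87.49 dB.

87.5 dB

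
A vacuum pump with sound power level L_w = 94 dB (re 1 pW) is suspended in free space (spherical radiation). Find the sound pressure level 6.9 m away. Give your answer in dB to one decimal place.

66.2 dB

L_p = L_w − 10·log₁₀(4π·r²) with r = 6.9 m.
4π·r² = 598.3 m², 10·log₁₀ of that is 27.769 dB.
L_p = 94 − 27.769 = 66.23 dB.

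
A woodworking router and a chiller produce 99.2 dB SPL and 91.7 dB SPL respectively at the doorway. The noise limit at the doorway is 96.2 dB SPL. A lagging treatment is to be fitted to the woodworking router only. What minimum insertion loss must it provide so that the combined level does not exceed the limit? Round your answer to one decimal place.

4.9 dB

Fixed contribution from the other source: Σ 10^(L/10) = 10^(91.7/10) = 1.479e+09 (91.70 dB SPL).
The limit corresponds to 10^(96.2/10) = 4.169e+09; subtracting the fixed part leaves 2.690e+09 for the woodworking router, i.e. 94.30 dB SPL.
So the woodworking router must be reduced from 99.2 to 94.30 dB SPL: IL = 4.90 dB.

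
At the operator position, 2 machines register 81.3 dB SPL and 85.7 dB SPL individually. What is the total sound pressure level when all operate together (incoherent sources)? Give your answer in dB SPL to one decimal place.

For uncorrelated sources the intensities add, so convert each level to linear form, sum, and take 10·log₁₀ of the total.
Σ 10^(L/10) = 10^(81.3/10) + 10^(85.7/10) = 5.064e+08.
L_total = 10·log₁₀(5.064e+08) = 87.05 dB SPL.

87.0 dB SPL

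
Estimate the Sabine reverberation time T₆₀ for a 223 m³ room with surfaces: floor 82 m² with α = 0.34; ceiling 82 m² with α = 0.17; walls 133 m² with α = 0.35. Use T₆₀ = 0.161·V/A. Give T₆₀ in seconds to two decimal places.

0.41 s

Total absorption A = 82·0.34 + 82·0.17 + 133·0.35 = 88.37 m² sabins.
T₆₀ = 0.161 × 223 / 88.37 = 0.406 s.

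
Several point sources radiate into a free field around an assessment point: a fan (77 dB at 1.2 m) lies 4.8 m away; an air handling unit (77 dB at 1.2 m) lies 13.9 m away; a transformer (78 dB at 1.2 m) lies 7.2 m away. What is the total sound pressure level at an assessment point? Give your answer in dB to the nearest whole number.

First find each source's level at the receiver (point-source: −20·log₁₀(r/r_ref)), then combine on an intensity basis.
fan: 77 − 20·log₁₀(4.8/1.2) = 77 − 12.04 = 64.96 dB.
air handling unit: 77 − 20·log₁₀(13.9/1.2) = 77 − 21.28 = 55.72 dB.
transformer: 78 − 20·log₁₀(7.2/1.2) = 78 − 15.56 = 62.44 dB.
Σ 10^(L/10) = 5.259e+06 → L_total = 10·log₁₀(5.259e+06) = 67.21 dB.

67 dB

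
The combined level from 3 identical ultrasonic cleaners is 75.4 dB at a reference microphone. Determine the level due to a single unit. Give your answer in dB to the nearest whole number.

71 dB

For N identical incoherent sources L_total = L₁ + 10·log₁₀ N, so L₁ = 75.4 − 10·log₁₀(3) = 75.4 − 4.771.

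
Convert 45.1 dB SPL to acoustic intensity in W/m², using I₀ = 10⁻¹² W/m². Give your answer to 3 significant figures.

I/I₀ = 10^(45.1/10) = 3.236e+04, so I = 3.236e+04 × 10⁻¹² W/m².

3.24e-08 W/m²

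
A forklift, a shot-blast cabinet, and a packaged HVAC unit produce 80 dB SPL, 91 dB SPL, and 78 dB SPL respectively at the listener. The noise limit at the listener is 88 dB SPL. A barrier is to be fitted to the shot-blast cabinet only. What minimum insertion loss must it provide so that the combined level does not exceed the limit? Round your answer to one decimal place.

4.3 dB

The untreated sources together contribute 10^(80/10) + 10^(78/10) = 1.631e+08, i.e. 82.12 dB SPL.
The limit corresponds to 10^(88/10) = 6.310e+08; subtracting the fixed part leaves 4.679e+08 for the shot-blast cabinet, i.e. 86.70 dB SPL.
So the shot-blast cabinet must be reduced from 91 to 86.70 dB SPL: IL = 4.30 dB.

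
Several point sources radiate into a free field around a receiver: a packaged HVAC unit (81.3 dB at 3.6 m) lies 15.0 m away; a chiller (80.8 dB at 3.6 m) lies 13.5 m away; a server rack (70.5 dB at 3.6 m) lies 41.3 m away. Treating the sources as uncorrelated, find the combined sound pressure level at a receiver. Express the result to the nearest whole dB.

72 dB

Apply inverse-square spreading to bring every level to the receiver, then sum 10^(L/10).
packaged HVAC unit: 81.3 − 20·log₁₀(15.0/3.6) = 81.3 − 12.40 = 68.90 dB.
chiller: 80.8 − 20·log₁₀(13.5/3.6) = 80.8 − 11.48 = 69.32 dB.
server rack: 70.5 − 20·log₁₀(41.3/3.6) = 70.5 − 21.19 = 49.31 dB.
Σ 10^(L/10) = 1.640e+07 → L_total = 10·log₁₀(1.640e+07) = 72.15 dB.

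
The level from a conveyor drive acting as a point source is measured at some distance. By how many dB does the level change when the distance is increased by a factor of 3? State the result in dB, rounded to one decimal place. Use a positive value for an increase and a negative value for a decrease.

With spherical spreading the level changes by −20·log₁₀(r₂/r₁).
ΔL = −20·log₁₀(3) = -9.54 dB.

-9.5 dB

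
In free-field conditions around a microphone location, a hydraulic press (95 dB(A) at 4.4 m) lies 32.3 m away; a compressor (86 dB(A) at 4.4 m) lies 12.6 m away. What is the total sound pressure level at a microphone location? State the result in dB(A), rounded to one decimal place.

80.3 dB(A)

Apply inverse-square spreading to bring every level to the receiver, then sum 10^(L/10).
hydraulic press: 95 − 20·log₁₀(32.3/4.4) = 95 − 17.31 = 77.69 dB(A).
compressor: 86 − 20·log₁₀(12.6/4.4) = 86 − 9.14 = 76.86 dB(A).
Σ 10^(L/10) = 1.072e+08 → L_total = 10·log₁₀(1.072e+08) = 80.30 dB(A).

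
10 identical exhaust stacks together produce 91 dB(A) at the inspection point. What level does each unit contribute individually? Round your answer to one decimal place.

81.0 dB(A)

10 equal contributions raise the level by 10·log₁₀ 10 = 10.000 dB, so each unit alone gives 91 − 10.000.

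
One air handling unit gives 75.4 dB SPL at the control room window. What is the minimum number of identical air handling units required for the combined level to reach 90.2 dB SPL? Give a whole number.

31

N identical sources give L₁ + 10·log₁₀ N, so require 10·log₁₀ N ≥ 90.2 − 75.4 = 14.8 dB.
N ≥ 10^(14.8/10) = 30.200, so N = 31.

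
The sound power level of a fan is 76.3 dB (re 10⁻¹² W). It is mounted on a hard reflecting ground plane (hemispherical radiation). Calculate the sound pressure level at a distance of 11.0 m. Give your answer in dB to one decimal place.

47.5 dB

L_p = L_w − 10·log₁₀(2π·r²) with r = 11.0 m.
2π·r² = 760.3 m², 10·log₁₀ of that is 28.810 dB.
L_p = 76.3 − 28.810 = 47.49 dB.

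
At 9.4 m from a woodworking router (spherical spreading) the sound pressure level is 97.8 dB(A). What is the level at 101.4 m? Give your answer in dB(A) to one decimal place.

77.1 dB(A)

Point-source attenuation: ΔL = 20·log₁₀(r₂/r₁) = 20·log₁₀(101.4/9.4) = 20.658 dB.
L₂ = 97.8 − 20·log₁₀(101.4/9.4) = 97.8 − 20.658 = 77.14 dB(A).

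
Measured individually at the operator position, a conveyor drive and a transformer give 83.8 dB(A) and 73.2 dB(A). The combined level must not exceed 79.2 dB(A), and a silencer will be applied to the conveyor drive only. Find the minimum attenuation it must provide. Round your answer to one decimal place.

Everything except the conveyor drive sums to 10^(73.2/10) = 2.089e+07 in linear terms, 73.20 dB(A).
To meet 79.2 dB(A) overall, the treated conveyor drive may contribute at most 10^(79.2/10) − 2.089e+07 = 6.228e+07, i.e. 77.94 dB(A).
Required insertion loss = 83.8 − 77.94 = 5.86 dB.

5.9 dB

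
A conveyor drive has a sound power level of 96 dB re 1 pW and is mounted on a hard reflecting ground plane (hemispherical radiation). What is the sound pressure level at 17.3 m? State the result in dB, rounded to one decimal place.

63.3 dB

The power spreads over a hemisphere of area 2π·r², so L_p = L_w − 10·log₁₀(2π·r²).
2π·r² = 1880 m², 10·log₁₀ of that is 32.743 dB.
L_p = 96 − 32.743 = 63.26 dB.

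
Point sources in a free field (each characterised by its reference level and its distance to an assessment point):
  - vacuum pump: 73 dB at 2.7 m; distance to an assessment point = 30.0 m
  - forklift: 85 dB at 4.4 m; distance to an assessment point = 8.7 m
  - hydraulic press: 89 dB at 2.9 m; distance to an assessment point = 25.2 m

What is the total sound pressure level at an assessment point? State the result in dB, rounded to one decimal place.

79.6 dB

Apply inverse-square spreading to bring every level to the receiver, then sum 10^(L/10).
vacuum pump: 73 − 20·log₁₀(30.0/2.7) = 73 − 20.92 = 52.08 dB.
forklift: 85 − 20·log₁₀(8.7/4.4) = 85 − 5.92 = 79.08 dB.
hydraulic press: 89 − 20·log₁₀(25.2/2.9) = 89 − 18.78 = 70.22 dB.
Σ 10^(L/10) = 9.157e+07 → L_total = 10·log₁₀(9.157e+07) = 79.62 dB.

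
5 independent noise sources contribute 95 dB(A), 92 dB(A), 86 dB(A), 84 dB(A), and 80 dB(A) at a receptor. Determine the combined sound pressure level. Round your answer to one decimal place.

For uncorrelated sources the intensities add, so convert each level to linear form, sum, and take 10·log₁₀ of the total.
Σ 10^(L/10) = 10^(95/10) + 10^(92/10) + 10^(86/10) + 10^(84/10) + 10^(80/10) = 5.496e+09.
L_total = 10·log₁₀(5.496e+09) = 97.40 dB(A).

97.4 dB(A)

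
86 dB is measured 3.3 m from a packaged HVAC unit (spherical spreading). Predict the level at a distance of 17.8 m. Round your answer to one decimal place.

71.4 dB

Point-source attenuation: ΔL = 20·log₁₀(r₂/r₁) = 20·log₁₀(17.8/3.3) = 14.638 dB.
L₂ = 86 − 20·log₁₀(17.8/3.3) = 86 − 14.638 = 71.36 dB.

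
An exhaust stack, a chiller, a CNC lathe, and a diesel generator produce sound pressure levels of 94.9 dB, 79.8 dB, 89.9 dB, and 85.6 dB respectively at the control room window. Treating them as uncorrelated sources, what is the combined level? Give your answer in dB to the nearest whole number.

For uncorrelated sources the intensities add, so convert each level to linear form, sum, and take 10·log₁₀ of the total.
Σ 10^(L/10) = 10^(94.9/10) + 10^(79.8/10) + 10^(89.9/10) + 10^(85.6/10) = 4.526e+09.
L_total = 10·log₁₀(4.526e+09) = 96.56 dB.

97 dB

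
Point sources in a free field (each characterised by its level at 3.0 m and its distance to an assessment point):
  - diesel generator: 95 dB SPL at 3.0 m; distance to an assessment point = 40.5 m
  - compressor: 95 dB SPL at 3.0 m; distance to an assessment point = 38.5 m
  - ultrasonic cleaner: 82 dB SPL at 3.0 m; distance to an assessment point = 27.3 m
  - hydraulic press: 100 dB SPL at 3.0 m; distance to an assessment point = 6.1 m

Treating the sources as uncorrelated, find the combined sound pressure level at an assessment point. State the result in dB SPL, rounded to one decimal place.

First find each source's level at the receiver (point-source: −20·log₁₀(r/r_ref)), then combine on an intensity basis.
diesel generator: 95 − 20·log₁₀(40.5/3.0) = 95 − 22.61 = 72.39 dB SPL.
compressor: 95 − 20·log₁₀(38.5/3.0) = 95 − 22.17 = 72.83 dB SPL.
ultrasonic cleaner: 82 − 20·log₁₀(27.3/3.0) = 82 − 19.18 = 62.82 dB SPL.
hydraulic press: 100 − 20·log₁₀(6.1/3.0) = 100 − 6.16 = 93.84 dB SPL.
Σ 10^(L/10) = 2.457e+09 → L_total = 10·log₁₀(2.457e+09) = 93.90 dB SPL.

93.9 dB SPL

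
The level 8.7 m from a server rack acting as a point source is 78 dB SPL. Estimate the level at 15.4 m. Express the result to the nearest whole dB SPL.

Spherical spreading from a point source gives a 20·log₁₀(r₂/r₁) drop.
L₂ = 78 − 20·log₁₀(15.4/8.7) = 78 − 4.960 = 73.04 dB SPL.

73 dB SPL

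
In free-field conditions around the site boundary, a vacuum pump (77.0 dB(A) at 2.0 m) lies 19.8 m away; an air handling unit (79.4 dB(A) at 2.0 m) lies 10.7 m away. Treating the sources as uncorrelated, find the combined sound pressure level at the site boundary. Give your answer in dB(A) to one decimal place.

Apply inverse-square spreading to bring every level to the receiver, then sum 10^(L/10).
vacuum pump: 77.0 − 20·log₁₀(19.8/2.0) = 77.0 − 19.91 = 57.09 dB(A).
air handling unit: 79.4 − 20·log₁₀(10.7/2.0) = 79.4 − 14.57 = 64.83 dB(A).
Σ 10^(L/10) = 3.554e+06 → L_total = 10·log₁₀(3.554e+06) = 65.51 dB(A).

65.5 dB(A)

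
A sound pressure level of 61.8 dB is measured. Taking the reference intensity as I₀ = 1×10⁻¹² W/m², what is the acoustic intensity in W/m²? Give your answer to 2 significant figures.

L = 10·log₁₀(I/I₀) ⇒ I = I₀·10^(L/10) = 10⁻¹² × 10^6.18.

1.5e-06 W/m²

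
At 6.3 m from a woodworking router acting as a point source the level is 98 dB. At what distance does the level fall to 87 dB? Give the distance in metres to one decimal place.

22.4 m

The 11.0 dB drop corresponds to a distance ratio of 10^(11.0/20) for a point source.
r₂ = 6.3·10^((98−87)/20) = 6.3·10^(11.0/20) = 22.35 m.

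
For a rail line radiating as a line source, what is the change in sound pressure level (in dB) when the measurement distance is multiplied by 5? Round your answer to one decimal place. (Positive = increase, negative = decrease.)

-7.0 dB

Line-source spreading: ΔL = −10·log₁₀(r₂/r₁).
ΔL = −10·log₁₀(5) = -6.99 dB.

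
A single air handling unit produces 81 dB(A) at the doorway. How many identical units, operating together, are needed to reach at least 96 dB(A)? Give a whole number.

Need L₁ + 10·log₁₀ N ≥ 96, i.e. log₁₀ N ≥ 1.50.
N ≥ 10^(15.0/10) = 31.623, so N = 32.

32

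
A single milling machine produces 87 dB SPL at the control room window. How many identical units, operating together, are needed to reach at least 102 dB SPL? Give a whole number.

N identical sources give L₁ + 10·log₁₀ N, so require 10·log₁₀ N ≥ 102 − 87 = 15.0 dB.
N ≥ 10^(15.0/10) = 31.623, so N = 32.

32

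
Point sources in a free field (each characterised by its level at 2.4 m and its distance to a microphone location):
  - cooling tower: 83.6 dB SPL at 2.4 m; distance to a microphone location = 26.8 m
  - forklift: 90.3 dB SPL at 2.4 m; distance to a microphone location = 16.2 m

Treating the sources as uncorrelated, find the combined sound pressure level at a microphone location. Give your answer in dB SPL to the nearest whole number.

First find each source's level at the receiver (point-source: −20·log₁₀(r/r_ref)), then combine on an intensity basis.
cooling tower: 83.6 − 20·log₁₀(26.8/2.4) = 83.6 − 20.96 = 62.64 dB SPL.
forklift: 90.3 − 20·log₁₀(16.2/2.4) = 90.3 − 16.59 = 73.71 dB SPL.
Σ 10^(L/10) = 2.535e+07 → L_total = 10·log₁₀(2.535e+07) = 74.04 dB SPL.

74 dB SPL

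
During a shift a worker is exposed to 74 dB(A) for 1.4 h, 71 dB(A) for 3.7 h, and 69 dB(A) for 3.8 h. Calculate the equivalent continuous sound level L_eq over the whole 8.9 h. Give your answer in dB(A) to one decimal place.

L_eq = 10·log₁₀[(1/T)·Σ tᵢ·10^(Lᵢ/10)] with T = 8.9 h.
Σ tᵢ·10^(Lᵢ/10) = 1.4·10^(74/10) + 3.7·10^(71/10) + 3.8·10^(69/10) = 1.119e+08.
L_eq = 10·log₁₀(1.119e+08/8.9) = 71.00 dB(A).

71.0 dB(A)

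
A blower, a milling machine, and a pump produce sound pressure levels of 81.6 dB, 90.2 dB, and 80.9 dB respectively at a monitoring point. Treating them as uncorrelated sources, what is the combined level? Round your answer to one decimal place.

91.2 dB

Incoherent sources combine by intensity addition: L_total = 10·log₁₀(Σ 10^(L_i/10)).
Σ 10^(L/10) = 10^(81.6/10) + 10^(90.2/10) + 10^(80.9/10) = 1.315e+09.
L_total = 10·log₁₀(1.315e+09) = 91.19 dB.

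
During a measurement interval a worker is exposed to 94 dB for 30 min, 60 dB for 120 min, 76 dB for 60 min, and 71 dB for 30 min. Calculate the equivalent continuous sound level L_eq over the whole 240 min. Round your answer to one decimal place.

The energy average is taken in the linear domain: L_eq = 10·log₁₀[(Σ tᵢ·10^(Lᵢ/10))/T], T = 240 min.
Σ tᵢ·10^(Lᵢ/10) = 30·10^(94/10) + 120·10^(60/10) + 60·10^(76/10) + 30·10^(71/10) = 7.824e+10.
L_eq = 10·log₁₀(7.824e+10/240) = 85.13 dB.

85.1 dB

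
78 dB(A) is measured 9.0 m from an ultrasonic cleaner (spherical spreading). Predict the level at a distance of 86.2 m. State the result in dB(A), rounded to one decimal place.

Point-source attenuation: ΔL = 20·log₁₀(r₂/r₁) = 20·log₁₀(86.2/9.0) = 19.625 dB.
L₂ = 78 − 20·log₁₀(86.2/9.0) = 78 − 19.625 = 58.37 dB(A).

58.4 dB(A)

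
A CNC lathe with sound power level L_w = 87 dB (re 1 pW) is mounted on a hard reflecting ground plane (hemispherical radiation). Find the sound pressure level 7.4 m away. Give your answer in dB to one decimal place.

61.6 dB

L_p = L_w − 10·log₁₀(2π·r²) with r = 7.4 m.
2π·r² = 344.1 m², 10·log₁₀ of that is 25.366 dB.
L_p = 87 − 25.366 = 61.63 dB.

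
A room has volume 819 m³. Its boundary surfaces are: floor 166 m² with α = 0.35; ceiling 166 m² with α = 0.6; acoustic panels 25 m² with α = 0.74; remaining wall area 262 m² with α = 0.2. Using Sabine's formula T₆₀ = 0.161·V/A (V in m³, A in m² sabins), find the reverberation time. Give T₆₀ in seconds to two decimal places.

A = Σ Sᵢαᵢ = 166·0.35 + 166·0.6 + 25·0.74 + 262·0.2 = 228.60 m².
T₆₀ = 0.161 × 819 / 228.60 = 0.577 s.

0.58 s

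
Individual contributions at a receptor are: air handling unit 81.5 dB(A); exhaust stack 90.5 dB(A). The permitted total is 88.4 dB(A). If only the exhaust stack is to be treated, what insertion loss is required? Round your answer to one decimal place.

The untreated sources together contribute 10^(81.5/10) = 1.413e+08, i.e. 81.50 dB(A).
The limit corresponds to 10^(88.4/10) = 6.918e+08; subtracting the fixed part leaves 5.506e+08 for the exhaust stack, i.e. 87.41 dB(A).
So the exhaust stack must be reduced from 90.5 to 87.41 dB(A): IL = 3.09 dB.

3.1 dB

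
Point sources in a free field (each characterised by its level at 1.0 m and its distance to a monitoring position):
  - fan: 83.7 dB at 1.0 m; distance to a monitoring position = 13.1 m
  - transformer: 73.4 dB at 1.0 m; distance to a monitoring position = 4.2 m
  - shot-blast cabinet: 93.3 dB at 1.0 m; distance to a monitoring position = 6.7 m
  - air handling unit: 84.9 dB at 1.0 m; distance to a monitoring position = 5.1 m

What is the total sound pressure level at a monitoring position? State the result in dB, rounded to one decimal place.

Propagate each source to the receiver with L = L_ref − 20·log₁₀(r/r_ref), then add intensities.
fan: 83.7 − 20·log₁₀(13.1/1.0) = 83.7 − 22.35 = 61.35 dB.
transformer: 73.4 − 20·log₁₀(4.2/1.0) = 73.4 − 12.46 = 60.94 dB.
shot-blast cabinet: 93.3 − 20·log₁₀(6.7/1.0) = 93.3 − 16.52 = 76.78 dB.
air handling unit: 84.9 − 20·log₁₀(5.1/1.0) = 84.9 − 14.15 = 70.75 dB.
Σ 10^(L/10) = 6.211e+07 → L_total = 10·log₁₀(6.211e+07) = 77.93 dB.

77.9 dB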